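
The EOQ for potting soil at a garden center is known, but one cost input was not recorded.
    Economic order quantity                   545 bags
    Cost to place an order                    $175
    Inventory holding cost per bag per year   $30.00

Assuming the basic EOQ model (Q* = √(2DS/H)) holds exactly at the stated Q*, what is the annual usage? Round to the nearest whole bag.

Since Q* = (2DS/H)^½, squaring gives Q*²·H = 2DS.
D = Q²H / (2S) = 545² × 30 / (2 × 175) = 25,459.29

25,459 bags per year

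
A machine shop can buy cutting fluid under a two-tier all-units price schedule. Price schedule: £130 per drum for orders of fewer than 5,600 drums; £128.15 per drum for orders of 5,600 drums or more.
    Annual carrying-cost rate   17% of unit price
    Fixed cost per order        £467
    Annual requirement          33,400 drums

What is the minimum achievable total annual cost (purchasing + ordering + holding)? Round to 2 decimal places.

H₁ = 17%×£130 = £22.1000;  H₂ = 17%×£128.15 = £21.7855
EOQ₁ = √(2×33,400×467/22.1000) = 1,188.09  (< 5,600, feasible at tier 1)
EOQ₂ = √(2×33,400×467/21.7855) = 1,196.64  (< 5,600 → use Q = 5,600 at tier-2 price)
TC(tier 1 (EOQ₁), Q≈1,188.1) = £4,368,256.86
TC(tier 2, Q≈5,600.0) = £4,343,994.72
Minimum at tier 2: £4,343,994.72

£4,343,994.72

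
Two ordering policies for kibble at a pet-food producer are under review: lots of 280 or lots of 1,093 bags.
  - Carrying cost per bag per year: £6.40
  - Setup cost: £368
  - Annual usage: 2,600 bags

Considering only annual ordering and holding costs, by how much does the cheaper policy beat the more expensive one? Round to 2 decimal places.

TC(Q) = (D/Q)S + (Q/2)H
TC(280) = (2,600/280)×368 + (280/2)×6.4 = £4,313.14
TC(1,093) = (2,600/1,093)×368 + (1,093/2)×6.4 = £4,372.99
|ΔTC| = |£4,313.14 − £4,372.99| = £59.85

£59.85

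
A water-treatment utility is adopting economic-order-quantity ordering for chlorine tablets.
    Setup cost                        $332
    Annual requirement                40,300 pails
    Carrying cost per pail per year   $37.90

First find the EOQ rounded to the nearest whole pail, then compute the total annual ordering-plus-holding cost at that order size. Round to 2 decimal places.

Q* = √(2·D·S / H) = √(2·40,300·332 / 37.9) = √706,047.5 ≈ 840.27 → Q = 840 pails
Ordering: D/Q × S = 40,300/840 × $332 = $15,928.10
Holding:  Q/2 × H = 840/2 × $37.9 = $15,918.00
Total = $15,928.10 + $15,918.00 = $31,846.10

$31,846.10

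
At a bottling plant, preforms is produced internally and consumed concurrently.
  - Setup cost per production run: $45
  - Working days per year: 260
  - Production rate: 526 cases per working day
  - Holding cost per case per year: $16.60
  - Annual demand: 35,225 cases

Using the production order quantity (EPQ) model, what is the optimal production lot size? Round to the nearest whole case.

d = 35,225/260 = 135.4808 cases/day;  effective holding cost H(1 − d/p) = 16.6·(1 − 135.4808/526) = 12.32437
Q* = √(2DS / H_eff) = √(2·35,225·45 / 12.32437) ≈ 507.18

507 cases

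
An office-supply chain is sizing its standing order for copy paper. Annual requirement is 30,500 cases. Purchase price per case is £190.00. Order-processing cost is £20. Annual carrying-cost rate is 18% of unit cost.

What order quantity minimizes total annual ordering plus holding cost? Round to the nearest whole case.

189 cases

Holding cost per case per year: H = 18% × £190 = £34.2000
EOQ = √(2DS/H) = √(2 × 30,500 × 20 / 34.2)
    = √(35,672.51) ≈ 188.87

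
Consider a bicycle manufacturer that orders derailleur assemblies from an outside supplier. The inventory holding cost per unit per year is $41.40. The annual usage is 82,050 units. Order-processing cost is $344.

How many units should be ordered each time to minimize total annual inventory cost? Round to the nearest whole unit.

1,168 units

2DS/H = 2·82,050·344/41.4 = 1,363,536.23
EOQ = √1,363,536.23 ≈ 1,167.71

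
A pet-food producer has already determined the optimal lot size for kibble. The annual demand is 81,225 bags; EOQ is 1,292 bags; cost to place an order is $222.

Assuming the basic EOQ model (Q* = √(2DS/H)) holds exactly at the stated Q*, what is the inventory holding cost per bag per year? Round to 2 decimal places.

$21.60

Since Q* = (2DS/H)^½, squaring gives Q*²·H = 2DS.
H = 2DS / Q² = 2 × 81,225 × 222 / 1,292² = 21.6047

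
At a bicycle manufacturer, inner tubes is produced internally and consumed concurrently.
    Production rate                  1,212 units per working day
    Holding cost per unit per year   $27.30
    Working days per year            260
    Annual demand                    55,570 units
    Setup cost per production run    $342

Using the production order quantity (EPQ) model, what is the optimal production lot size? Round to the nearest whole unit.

1,300 units

d = 55,570/260 = 213.7308 units/day;  effective holding cost H(1 − d/p) = 27.3·(1 − 213.7308/1212) = 22.48577
Q* = √(2DS / H_eff) = √(2·55,570·342 / 22.48577) ≈ 1,300.15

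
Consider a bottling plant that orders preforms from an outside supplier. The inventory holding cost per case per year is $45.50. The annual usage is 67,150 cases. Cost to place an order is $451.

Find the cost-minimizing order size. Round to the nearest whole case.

1,154 cases

2DS/H = 2·67,150·451/45.5 = 1,331,193.41
EOQ = √1,331,193.41 ≈ 1,153.77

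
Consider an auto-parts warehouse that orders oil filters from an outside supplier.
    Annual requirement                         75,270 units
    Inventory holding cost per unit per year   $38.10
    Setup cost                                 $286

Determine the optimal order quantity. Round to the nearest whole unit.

Q* = √(2·D·S / H) = √(2·75,270·286 / 38.1) = √1,130,037.8 ≈ 1,063.03

1,063 units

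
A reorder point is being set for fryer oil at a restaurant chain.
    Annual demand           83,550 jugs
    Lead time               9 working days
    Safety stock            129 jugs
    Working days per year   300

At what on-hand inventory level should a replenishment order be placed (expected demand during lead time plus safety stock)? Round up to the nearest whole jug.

2,636 jugs

Daily demand d = 83,550 / 300 = 278.500 jugs/day
Demand during lead time = 278.500 × 9 = 2,506.50
Reorder point = 2,506.50 + 129 = 2,635.50 → round up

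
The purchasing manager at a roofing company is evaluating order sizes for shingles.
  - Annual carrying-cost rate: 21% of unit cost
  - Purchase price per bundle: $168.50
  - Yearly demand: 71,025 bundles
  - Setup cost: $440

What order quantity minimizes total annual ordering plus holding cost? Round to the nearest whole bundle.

Holding cost per bundle per year: H = 21% × $168.5 = $35.3850
EOQ = √(2DS/H) = √(2 × 71,025 × 440 / 35.385)
    = √(1,766,341.67) ≈ 1,329.04

1,329 bundles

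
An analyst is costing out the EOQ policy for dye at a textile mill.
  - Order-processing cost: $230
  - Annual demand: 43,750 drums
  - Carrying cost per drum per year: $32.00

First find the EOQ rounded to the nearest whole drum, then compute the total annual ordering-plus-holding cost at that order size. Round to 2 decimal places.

2DS/H = 2·43,750·230/32 = 628,906.25
EOQ = √628,906.25 ≈ 793.04 → Q = 793 drums
Annual ordering cost = (D/Q)·S = (43,750/793) × 230 = $12,689.16
Annual holding cost  = (Q/2)·H = (793/2) × 32 = $12,688.00
Total = $12,689.16 + $12,688.00 = $25,377.16

$25,377.16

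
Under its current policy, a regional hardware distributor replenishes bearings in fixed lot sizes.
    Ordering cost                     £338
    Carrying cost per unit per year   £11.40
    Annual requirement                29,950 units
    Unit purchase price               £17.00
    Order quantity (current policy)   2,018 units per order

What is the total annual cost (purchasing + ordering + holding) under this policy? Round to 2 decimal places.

Orders/yr = 29,950/2,018 = 14.841; ordering cost = 14.841 × £338 = £5,016.40
Average inventory = 2,018/2 = 1009; holding cost = 1009 × £11.4 = £11,502.60
Purchase cost = D·C = 29,950 × 17 = £509,150.00
Total = £5,016.40 + £11,502.60 + £509,150.00 = £525,669.00

£525,669.00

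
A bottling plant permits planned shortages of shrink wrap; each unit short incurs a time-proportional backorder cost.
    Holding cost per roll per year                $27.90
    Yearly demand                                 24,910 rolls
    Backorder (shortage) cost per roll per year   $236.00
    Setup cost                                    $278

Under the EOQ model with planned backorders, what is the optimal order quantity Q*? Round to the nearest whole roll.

Basic EOQ = √(2·24,910·278/27.9) = 704.567
Backorder adjustment √((H+b)/b) = √((27.9+236)/236) = 1.0575
Q* = 704.567 × 1.0575 ≈ 745.05

745 rolls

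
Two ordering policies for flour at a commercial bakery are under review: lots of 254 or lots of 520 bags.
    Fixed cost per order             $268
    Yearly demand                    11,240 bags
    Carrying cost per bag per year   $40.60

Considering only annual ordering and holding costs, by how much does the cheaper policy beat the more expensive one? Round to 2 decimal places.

$666.80

TC(Q) = (D/Q)S + (Q/2)H
TC(254) = (11,240/254)×268 + (254/2)×40.6 = $17,015.73
TC(520) = (11,240/520)×268 + (520/2)×40.6 = $16,348.92
Lots of 520 are cheaper by $666.80.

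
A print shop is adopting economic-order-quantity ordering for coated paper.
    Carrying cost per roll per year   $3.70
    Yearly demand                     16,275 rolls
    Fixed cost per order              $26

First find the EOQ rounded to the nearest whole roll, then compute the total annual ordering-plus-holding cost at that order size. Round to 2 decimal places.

EOQ = √(2DS/H) = √(2 × 16,275 × 26 / 3.7)
    = √(228,729.73) ≈ 478.26 → Q = 478 rolls
Ordering: D/Q × S = 16,275/478 × $26 = $885.25
Holding:  Q/2 × H = 478/2 × $3.7 = $884.30
Total = $885.25 + $884.30 = $1,769.55

$1,769.55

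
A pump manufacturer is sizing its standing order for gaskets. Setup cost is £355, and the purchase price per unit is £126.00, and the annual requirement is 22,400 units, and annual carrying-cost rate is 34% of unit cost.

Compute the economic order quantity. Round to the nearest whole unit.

Carrying cost H = £126 × 34% = £42.8400/unit/yr
Q* = √(2·D·S / H) = √(2·22,400·355 / 42.84) = √371,241.8 ≈ 609.30

609 units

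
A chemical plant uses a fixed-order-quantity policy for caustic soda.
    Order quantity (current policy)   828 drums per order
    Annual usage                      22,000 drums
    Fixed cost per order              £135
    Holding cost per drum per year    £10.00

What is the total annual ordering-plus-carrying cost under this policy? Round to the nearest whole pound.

£7,727

Orders/yr = 22,000/828 = 26.570; ordering cost = 26.570 × £135 = £3,586.96
Average inventory = 828/2 = 414; holding cost = 414 × £10 = £4,140.00
Total = £3,586.96 + £4,140.00 = £7,726.96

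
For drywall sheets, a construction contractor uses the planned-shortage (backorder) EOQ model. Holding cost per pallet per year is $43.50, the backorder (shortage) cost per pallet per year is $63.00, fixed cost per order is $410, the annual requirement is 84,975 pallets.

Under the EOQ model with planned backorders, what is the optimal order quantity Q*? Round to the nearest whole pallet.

Basic EOQ = √(2·84,975·410/43.5) = 1,265.633
Backorder adjustment √((H+b)/b) = √((43.5+63)/63) = 1.3002
Q* = 1,265.633 × 1.3002 ≈ 1,645.56

1,646 pallets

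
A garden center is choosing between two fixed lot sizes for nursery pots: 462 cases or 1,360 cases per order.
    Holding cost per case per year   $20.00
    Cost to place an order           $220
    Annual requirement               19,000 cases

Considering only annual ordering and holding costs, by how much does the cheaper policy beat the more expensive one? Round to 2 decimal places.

$3,005.91

Annual cost at Q: ordering D·S/Q plus holding Q·H/2.
TC(462) = (19,000/462)×220 + (462/2)×20 = $13,667.62
TC(1,360) = (19,000/1,360)×220 + (1,360/2)×20 = $16,673.53
|ΔTC| = |$13,667.62 − $16,673.53| = $3,005.91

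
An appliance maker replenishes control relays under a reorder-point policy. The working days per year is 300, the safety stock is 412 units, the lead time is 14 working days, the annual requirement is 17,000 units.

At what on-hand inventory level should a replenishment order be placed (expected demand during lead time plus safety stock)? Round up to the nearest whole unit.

1,206 units

Daily demand d = 17,000 / 300 = 56.667 units/day
Demand during lead time = 56.667 × 14 = 793.33
Reorder point = 793.33 + 412 = 1,205.33 → round up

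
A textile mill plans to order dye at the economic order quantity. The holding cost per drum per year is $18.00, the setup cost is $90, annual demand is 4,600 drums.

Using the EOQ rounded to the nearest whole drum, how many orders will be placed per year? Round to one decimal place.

Q* = √(2·D·S / H) = √(2·4,600·90 / 18) = √46,000.0 ≈ 214.48 → Q = 214
Orders per year = D/Q = 4,600 / 214 = 21.495

21.5 orders per year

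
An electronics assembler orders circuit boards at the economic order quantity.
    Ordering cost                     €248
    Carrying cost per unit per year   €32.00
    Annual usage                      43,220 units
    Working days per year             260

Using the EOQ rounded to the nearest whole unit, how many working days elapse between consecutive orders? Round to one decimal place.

4.9 days

EOQ = √(2DS/H) = √(2 × 43,220 × 248 / 32)
    = √(669,910.00) ≈ 818.48 → Q = 818 units
Days between orders = 260 / (D/Q) = 260 / 52.836 ≈ 4.921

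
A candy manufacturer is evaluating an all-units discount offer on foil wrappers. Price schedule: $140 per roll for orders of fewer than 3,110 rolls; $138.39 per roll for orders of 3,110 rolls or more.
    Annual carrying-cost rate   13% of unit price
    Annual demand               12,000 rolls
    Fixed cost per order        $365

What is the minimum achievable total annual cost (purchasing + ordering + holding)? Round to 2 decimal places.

$1,690,063.90

H₁ = 13%×$140 = $18.2000;  H₂ = 13%×$138.39 = $17.9907
EOQ₁ = √(2×12,000×365/18.2000) = 693.77  (< 3,110, feasible at tier 1)
EOQ₂ = √(2×12,000×365/17.9907) = 697.80  (< 3,110 → use Q = 3,110 at tier-2 price)
TC(tier 1 (EOQ₁), Q≈693.8) = $1,692,626.64
TC(tier 2, Q≈3,110.0) = $1,690,063.90
Minimum at tier 2: $1,690,063.90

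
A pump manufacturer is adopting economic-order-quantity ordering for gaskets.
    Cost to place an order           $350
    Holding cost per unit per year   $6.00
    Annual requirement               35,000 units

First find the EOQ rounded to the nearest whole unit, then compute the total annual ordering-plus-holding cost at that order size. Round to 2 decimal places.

$12,124.36

EOQ = √(2DS/H) = √(2 × 35,000 × 350 / 6)
    = √(4,083,333.33) ≈ 2,020.73 → Q = 2,021 units
Ordering: D/Q × S = 35,000/2,021 × $350 = $6,061.36
Holding:  Q/2 × H = 2,021/2 × $6 = $6,063.00
Total = $6,061.36 + $6,063.00 = $12,124.36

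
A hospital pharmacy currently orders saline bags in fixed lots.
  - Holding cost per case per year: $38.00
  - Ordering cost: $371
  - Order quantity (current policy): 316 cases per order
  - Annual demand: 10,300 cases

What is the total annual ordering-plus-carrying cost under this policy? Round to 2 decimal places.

$18,096.72

Ordering: D/Q × S = 10,300/316 × $371 = $12,092.72
Holding:  Q/2 × H = 316/2 × $38 = $6,004.00
Total = $12,092.72 + $6,004.00 = $18,096.72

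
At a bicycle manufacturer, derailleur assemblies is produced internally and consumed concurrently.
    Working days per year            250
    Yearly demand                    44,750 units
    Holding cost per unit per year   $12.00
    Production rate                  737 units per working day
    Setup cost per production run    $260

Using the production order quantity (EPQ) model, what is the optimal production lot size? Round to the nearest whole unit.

Daily demand d = 44,750/250 = 179.000; p = 737; 1 − d/p = 0.75712
EPQ = √(2DS / (H(1 − d/p)))
    = √(2 × 44,750 × 260 / (12 × 0.75712)) ≈ 1,600.38

1,600 units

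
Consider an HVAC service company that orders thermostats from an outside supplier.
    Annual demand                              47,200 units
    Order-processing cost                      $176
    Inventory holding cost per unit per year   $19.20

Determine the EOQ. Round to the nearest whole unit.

930 units

Optimal lot size Q* = (2 × 47,200 × $176 / $19.2)^½ ≈ 930.23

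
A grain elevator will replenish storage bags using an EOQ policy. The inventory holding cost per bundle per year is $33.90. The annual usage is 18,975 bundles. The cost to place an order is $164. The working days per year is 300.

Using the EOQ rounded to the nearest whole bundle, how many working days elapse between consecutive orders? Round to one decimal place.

6.8 days

EOQ = √(2DS/H) = √(2 × 18,975 × 164 / 33.9)
    = √(183,592.92) ≈ 428.48 → Q = 428 bundles
T = Q/D × 300 days = 428/18,975 × 300 = 6.767 days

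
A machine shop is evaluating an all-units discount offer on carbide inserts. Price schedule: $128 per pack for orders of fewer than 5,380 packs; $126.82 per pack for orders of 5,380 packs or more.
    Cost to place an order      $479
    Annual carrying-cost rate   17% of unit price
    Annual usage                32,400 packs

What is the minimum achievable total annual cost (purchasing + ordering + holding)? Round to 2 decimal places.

$4,169,847.47

H₁ = 17%×$128 = $21.7600;  H₂ = 17%×$126.82 = $21.5594
EOQ₁ = √(2×32,400×479/21.7600) = 1,194.33  (< 5,380, feasible at tier 1)
EOQ₂ = √(2×32,400×479/21.5594) = 1,199.88  (< 5,380 → use Q = 5,380 at tier-2 price)
TC(tier 1 (EOQ₁), Q≈1,194.3) = $4,173,188.71
TC(tier 2, Q≈5,380.0) = $4,169,847.47
Minimum at tier 2: $4,169,847.47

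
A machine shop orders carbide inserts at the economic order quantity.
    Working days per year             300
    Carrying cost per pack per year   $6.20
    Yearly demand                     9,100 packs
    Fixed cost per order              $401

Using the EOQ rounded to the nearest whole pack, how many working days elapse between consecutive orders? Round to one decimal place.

35.8 days

2DS/H = 2·9,100·401/6.2 = 1,177,129.03
EOQ = √1,177,129.03 ≈ 1,084.96 → Q = 1,085 packs
T = Q/D × 300 days = 1,085/9,100 × 300 = 35.769 days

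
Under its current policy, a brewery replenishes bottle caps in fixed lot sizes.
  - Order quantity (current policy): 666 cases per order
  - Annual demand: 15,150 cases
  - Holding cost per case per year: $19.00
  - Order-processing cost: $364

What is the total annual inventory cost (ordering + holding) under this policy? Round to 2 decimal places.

Annual ordering cost = (D/Q)·S = (15,150/666) × 364 = $8,280.18
Annual holding cost  = (Q/2)·H = (666/2) × 19 = $6,327.00
Total = $8,280.18 + $6,327.00 = $14,607.18

$14,607.18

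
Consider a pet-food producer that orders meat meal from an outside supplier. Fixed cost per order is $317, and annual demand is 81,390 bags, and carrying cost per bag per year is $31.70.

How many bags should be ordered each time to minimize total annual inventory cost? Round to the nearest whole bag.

2DS/H = 2·81,390·317/31.7 = 1,627,800.00
EOQ = √1,627,800.00 ≈ 1,275.85

1,276 bags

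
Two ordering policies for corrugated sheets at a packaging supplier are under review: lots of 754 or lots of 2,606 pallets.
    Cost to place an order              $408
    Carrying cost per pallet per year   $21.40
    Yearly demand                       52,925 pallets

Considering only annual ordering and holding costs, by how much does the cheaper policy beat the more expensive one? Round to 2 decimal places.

$536.03

TC(Q) = (D/Q)S + (Q/2)H
TC(754) = (52,925/754)×408 + (754/2)×21.4 = $36,706.26
TC(2,606) = (52,925/2,606)×408 + (2,606/2)×21.4 = $36,170.23
Lots of 2,606 are cheaper by $536.03.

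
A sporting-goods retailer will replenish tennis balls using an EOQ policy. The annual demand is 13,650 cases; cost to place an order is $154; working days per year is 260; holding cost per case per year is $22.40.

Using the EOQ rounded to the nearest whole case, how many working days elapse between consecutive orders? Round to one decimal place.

2DS/H = 2·13,650·154/22.4 = 187,687.50
EOQ = √187,687.50 ≈ 433.23 → Q = 433 cases
Cycle time = (working days × Q)/D = (260 × 433) / 13,650 = 8.248 days

8.2 days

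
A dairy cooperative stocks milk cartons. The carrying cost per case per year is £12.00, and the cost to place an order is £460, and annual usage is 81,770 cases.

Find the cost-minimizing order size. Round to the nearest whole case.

2,504 cases

Q* = √(2·D·S / H) = √(2·81,770·460 / 12) = √6,269,033.3 ≈ 2,503.80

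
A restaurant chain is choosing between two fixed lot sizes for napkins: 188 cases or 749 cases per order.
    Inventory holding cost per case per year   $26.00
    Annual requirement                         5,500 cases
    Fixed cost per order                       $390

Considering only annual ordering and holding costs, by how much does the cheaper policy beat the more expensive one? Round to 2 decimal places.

For each Q, cost = (D/Q)·S + (Q/2)·H.
TC(188) = (5,500/188)×390 + (188/2)×26 = $13,853.57
TC(749) = (5,500/749)×390 + (749/2)×26 = $12,600.82
|ΔTC| = |$13,853.57 − $12,600.82| = $1,252.76

$1,252.76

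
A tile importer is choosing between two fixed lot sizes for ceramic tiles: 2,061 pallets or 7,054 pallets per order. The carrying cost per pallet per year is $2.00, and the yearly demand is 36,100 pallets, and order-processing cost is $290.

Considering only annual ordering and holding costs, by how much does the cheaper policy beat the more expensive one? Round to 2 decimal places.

$1,397.55

TC(Q) = (D/Q)S + (Q/2)H
TC(2,061) = (36,100/2,061)×290 + (2,061/2)×2 = $7,140.57
TC(7,054) = (36,100/7,054)×290 + (7,054/2)×2 = $8,538.12
|ΔTC| = |$7,140.57 − $8,538.12| = $1,397.55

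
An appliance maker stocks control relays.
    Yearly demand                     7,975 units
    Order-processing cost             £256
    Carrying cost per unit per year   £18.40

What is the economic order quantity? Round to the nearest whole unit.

471 units

2DS/H = 2·7,975·256/18.4 = 221,913.04
EOQ = √221,913.04 ≈ 471.08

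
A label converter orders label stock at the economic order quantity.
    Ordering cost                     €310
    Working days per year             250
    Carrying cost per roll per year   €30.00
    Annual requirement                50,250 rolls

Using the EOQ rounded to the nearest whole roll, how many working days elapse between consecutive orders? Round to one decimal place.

Q* = √(2·D·S / H) = √(2·50,250·310 / 30) = √1,038,500.0 ≈ 1,019.07 → Q = 1,019 rolls
T = Q/D × 250 days = 1,019/50,250 × 250 = 5.070 days

5.1 days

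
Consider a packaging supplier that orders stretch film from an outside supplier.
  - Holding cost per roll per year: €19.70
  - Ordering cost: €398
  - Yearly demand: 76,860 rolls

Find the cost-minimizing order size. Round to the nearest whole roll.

1,762 rolls

Q* = √(2·D·S / H) = √(2·76,860·398 / 19.7) = √3,105,612.2 ≈ 1,762.27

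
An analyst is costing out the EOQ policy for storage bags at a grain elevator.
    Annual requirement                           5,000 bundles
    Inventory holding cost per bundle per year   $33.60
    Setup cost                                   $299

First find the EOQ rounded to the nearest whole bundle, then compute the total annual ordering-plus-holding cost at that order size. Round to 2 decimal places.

Q* = √(2·D·S / H) = √(2·5,000·299 / 33.6) = √88,988.1 ≈ 298.31 → Q = 298 bundles
Ordering: D/Q × S = 5,000/298 × $299 = $5,016.78
Holding:  Q/2 × H = 298/2 × $33.6 = $5,006.40
Total = $5,016.78 + $5,006.40 = $10,023.18

$10,023.18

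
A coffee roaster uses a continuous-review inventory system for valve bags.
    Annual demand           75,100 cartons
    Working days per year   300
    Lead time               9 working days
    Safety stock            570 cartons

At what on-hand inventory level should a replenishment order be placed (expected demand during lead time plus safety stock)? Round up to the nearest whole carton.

Daily demand d = 75,100 / 300 = 250.333 cartons/day
Demand during lead time = 250.333 × 9 = 2,253.00
Reorder point = 2,253.00 + 570 = 2,823.00 → round up

2,823 cartons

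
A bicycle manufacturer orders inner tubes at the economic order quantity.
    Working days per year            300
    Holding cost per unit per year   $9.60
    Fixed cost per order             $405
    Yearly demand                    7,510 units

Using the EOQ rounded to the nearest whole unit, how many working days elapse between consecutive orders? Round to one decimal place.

Q* = √(2·D·S / H) = √(2·7,510·405 / 9.6) = √633,656.2 ≈ 796.03 → Q = 796 units
Cycle time = (working days × Q)/D = (300 × 796) / 7,510 = 31.798 days

31.8 days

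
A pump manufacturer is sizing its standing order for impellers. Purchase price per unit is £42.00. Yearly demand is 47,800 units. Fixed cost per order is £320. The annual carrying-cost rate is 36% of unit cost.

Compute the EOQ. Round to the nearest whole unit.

1,422 units

Carrying cost H = £42 × 36% = £15.1200/unit/yr
Q* = √(2·D·S / H) = √(2·47,800·320 / 15.12) = √2,023,280.4 ≈ 1,422.42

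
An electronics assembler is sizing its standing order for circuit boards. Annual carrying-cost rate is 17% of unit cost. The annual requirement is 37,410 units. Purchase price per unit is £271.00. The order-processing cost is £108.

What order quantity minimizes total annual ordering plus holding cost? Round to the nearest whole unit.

Holding cost per unit per year: H = 17% × £271 = £46.0700
2DS/H = 2·37,410·108/46.07 = 175,397.44
EOQ = √175,397.44 ≈ 418.80

419 units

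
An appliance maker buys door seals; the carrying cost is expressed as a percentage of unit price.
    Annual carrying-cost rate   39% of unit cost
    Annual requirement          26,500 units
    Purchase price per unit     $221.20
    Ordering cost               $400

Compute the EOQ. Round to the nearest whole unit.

496 units

Holding cost per unit per year: H = 39% × $221.2 = $86.2680
Q* = √(2·D·S / H) = √(2·26,500·400 / 86.268) = √245,745.8 ≈ 495.73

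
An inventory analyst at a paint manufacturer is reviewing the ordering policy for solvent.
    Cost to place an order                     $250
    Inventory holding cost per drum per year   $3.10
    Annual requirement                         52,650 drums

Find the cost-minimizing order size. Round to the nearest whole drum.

2,914 drums

Optimal lot size Q* = (2 × 52,650 × $250 / $3.1)^½ ≈ 2,914.09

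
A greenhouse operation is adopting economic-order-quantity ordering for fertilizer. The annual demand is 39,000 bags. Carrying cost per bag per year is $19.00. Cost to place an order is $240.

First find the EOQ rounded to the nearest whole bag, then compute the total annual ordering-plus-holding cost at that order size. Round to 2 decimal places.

$18,859.48

2DS/H = 2·39,000·240/19 = 985,263.16
EOQ = √985,263.16 ≈ 992.60 → Q = 993 bags
Ordering: D/Q × S = 39,000/993 × $240 = $9,425.98
Holding:  Q/2 × H = 993/2 × $19 = $9,433.50
Total = $9,425.98 + $9,433.50 = $18,859.48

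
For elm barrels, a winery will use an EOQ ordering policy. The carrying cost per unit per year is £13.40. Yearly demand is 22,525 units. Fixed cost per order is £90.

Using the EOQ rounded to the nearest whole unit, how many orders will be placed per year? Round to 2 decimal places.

2DS/H = 2·22,525·90/13.4 = 302,574.63
EOQ = √302,574.63 ≈ 550.07 → Q = 550
N = D/Q = 22,525/550 ≈ 40.955 orders/yr

40.95 orders per year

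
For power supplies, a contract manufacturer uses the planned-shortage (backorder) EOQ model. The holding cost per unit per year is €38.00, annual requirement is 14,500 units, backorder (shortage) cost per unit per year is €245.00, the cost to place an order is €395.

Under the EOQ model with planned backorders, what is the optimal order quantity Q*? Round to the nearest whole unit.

Basic EOQ = √(2·14,500·395/38) = 549.042
Backorder adjustment √((H+b)/b) = √((38+245)/245) = 1.0748
Q* = 549.042 × 1.0748 ≈ 590.09

590 units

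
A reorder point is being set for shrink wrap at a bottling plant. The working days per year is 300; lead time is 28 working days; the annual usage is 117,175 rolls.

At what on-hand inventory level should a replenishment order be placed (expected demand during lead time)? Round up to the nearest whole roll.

10,937 rolls

Daily demand d = 117,175 / 300 = 390.583 rolls/day
Demand during lead time = 390.583 × 28 = 10,936.33
Reorder point = 10,936.33 → round up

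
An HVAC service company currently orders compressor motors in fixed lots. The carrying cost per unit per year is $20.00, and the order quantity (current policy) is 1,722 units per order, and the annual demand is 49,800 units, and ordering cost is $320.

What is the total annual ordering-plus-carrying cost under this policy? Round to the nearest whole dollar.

Orders/yr = 49,800/1,722 = 28.920; ordering cost = 28.920 × $320 = $9,254.36
Average inventory = 1,722/2 = 861; holding cost = 861 × $20 = $17,220.00
Total = $9,254.36 + $17,220.00 = $26,474.36

$26,474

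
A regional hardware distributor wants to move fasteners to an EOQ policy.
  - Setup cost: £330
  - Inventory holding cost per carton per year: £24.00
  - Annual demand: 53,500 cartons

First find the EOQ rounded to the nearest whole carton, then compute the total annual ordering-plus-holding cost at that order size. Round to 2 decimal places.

2DS/H = 2·53,500·330/24 = 1,471,250.00
EOQ = √1,471,250.00 ≈ 1,212.95 → Q = 1,213 cartons
Annual ordering cost = (D/Q)·S = (53,500/1,213) × 330 = £14,554.82
Annual holding cost  = (Q/2)·H = (1,213/2) × 24 = £14,556.00
Total = £14,554.82 + £14,556.00 = £29,110.82

£29,110.82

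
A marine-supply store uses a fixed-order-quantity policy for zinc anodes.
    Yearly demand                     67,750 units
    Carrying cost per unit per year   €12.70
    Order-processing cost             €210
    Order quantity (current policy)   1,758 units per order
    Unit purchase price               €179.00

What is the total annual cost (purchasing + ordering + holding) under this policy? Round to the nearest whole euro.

Annual ordering cost = (D/Q)·S = (67,750/1,758) × 210 = €8,093.00
Annual holding cost  = (Q/2)·H = (1,758/2) × 12.7 = €11,163.30
Purchase cost = D·C = 67,750 × 179 = €12,127,250.00
Total = €8,093.00 + €11,163.30 + €12,127,250.00 = €12,146,506.30

€12,146,506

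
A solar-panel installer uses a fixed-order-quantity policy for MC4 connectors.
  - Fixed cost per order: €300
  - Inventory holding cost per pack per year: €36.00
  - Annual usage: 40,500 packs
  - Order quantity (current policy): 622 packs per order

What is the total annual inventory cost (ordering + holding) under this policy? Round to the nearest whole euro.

Annual ordering cost = (D/Q)·S = (40,500/622) × 300 = €19,533.76
Annual holding cost  = (Q/2)·H = (622/2) × 36 = €11,196.00
Total = €19,533.76 + €11,196.00 = €30,729.76

€30,730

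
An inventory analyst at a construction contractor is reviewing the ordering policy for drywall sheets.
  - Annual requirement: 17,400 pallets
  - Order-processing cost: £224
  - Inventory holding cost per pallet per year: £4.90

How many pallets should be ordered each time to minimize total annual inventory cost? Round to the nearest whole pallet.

1,261 pallets

2DS/H = 2·17,400·224/4.9 = 1,590,857.14
EOQ = √1,590,857.14 ≈ 1,261.29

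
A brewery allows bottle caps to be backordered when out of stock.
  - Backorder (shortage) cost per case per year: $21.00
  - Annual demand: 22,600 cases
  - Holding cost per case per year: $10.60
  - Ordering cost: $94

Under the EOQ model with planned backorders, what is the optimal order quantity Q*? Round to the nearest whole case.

Basic EOQ = √(2·22,600·94/10.6) = 633.112
Backorder adjustment √((H+b)/b) = √((10.6+21)/21) = 1.2267
Q* = 633.112 × 1.2267 ≈ 776.63

777 cases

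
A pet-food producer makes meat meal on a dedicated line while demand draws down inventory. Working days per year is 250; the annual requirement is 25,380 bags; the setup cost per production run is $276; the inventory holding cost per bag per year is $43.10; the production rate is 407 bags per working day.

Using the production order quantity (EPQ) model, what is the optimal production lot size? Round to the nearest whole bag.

658 bags

d = 25,380/250 = 101.5200 bags/day;  effective holding cost H(1 − d/p) = 43.1·(1 − 101.5200/407) = 32.34936
Q* = √(2DS / H_eff) = √(2·25,380·276 / 32.34936) ≈ 658.09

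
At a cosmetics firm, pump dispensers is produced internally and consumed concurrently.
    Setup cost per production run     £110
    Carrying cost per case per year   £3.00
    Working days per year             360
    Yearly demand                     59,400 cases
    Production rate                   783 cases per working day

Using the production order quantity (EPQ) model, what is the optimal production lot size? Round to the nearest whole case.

2,349 cases

Daily demand d = 59,400/360 = 165.000; p = 783; 1 − d/p = 0.78927
EPQ = √(2DS / (H(1 − d/p)))
    = √(2 × 59,400 × 110 / (3 × 0.78927)) ≈ 2,349.26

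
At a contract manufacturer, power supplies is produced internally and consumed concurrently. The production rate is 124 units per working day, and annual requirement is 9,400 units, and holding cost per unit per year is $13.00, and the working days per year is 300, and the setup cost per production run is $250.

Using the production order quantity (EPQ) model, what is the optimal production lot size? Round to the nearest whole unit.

d = 9,400/300 = 31.3333 units/day;  effective holding cost H(1 − d/p) = 13·(1 − 31.3333/124) = 9.71505
Q* = √(2DS / H_eff) = √(2·9,400·250 / 9.71505) ≈ 695.55

696 units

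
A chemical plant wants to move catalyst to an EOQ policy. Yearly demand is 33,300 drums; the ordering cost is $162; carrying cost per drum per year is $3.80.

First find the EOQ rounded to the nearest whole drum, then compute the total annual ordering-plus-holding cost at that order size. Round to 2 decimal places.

$6,403.04

Optimal lot size Q* = (2 × 33,300 × $162 / $3.8)^½ ≈ 1,685.01 → Q = 1,685 drums
Orders/yr = 33,300/1,685 = 19.763; ordering cost = 19.763 × $162 = $3,201.54
Average inventory = 1,685/2 = 842.5; holding cost = 842.5 × $3.8 = $3,201.50
Total = $3,201.54 + $3,201.50 = $6,403.04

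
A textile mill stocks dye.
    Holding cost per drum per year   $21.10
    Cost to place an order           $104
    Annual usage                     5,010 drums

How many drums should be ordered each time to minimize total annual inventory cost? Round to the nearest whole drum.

EOQ = √(2DS/H) = √(2 × 5,010 × 104 / 21.1)
    = √(49,387.68) ≈ 222.23

222 drums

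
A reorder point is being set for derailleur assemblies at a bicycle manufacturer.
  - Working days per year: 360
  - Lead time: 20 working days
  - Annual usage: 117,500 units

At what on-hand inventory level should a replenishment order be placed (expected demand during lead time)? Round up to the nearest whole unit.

6,528 units

Daily demand d = 117,500 / 360 = 326.389 units/day
Demand during lead time = 326.389 × 20 = 6,527.78
Reorder point = 6,527.78 → round up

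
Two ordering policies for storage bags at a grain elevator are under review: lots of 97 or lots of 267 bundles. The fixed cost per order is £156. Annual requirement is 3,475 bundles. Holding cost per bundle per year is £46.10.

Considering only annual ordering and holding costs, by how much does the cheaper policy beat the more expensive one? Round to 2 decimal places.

£360.18

TC(Q) = (D/Q)S + (Q/2)H
TC(97) = (3,475/97)×156 + (97/2)×46.1 = £7,824.51
TC(267) = (3,475/267)×156 + (267/2)×46.1 = £8,184.69
|ΔTC| = |£7,824.51 − £8,184.69| = £360.18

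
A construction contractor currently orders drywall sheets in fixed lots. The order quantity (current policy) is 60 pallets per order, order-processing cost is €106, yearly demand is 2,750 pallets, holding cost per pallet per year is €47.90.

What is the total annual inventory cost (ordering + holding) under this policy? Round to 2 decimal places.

Orders/yr = 2,750/60 = 45.833; ordering cost = 45.833 × €106 = €4,858.33
Average inventory = 60/2 = 30; holding cost = 30 × €47.9 = €1,437.00
Total = €4,858.33 + €1,437.00 = €6,295.33

€6,295.33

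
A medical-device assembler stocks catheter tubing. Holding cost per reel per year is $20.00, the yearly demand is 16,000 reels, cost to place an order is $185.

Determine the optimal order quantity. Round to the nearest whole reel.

EOQ = √(2DS/H) = √(2 × 16,000 × 185 / 20)
    = √(296,000.00) ≈ 544.06

544 reels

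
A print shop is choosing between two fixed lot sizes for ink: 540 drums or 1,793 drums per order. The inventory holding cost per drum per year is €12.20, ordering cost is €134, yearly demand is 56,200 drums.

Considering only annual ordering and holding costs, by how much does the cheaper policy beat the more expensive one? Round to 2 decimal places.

€2,102.51

Annual cost at Q: ordering D·S/Q plus holding Q·H/2.
TC(540) = (56,200/540)×134 + (540/2)×12.2 = €17,239.93
TC(1,793) = (56,200/1,793)×134 + (1,793/2)×12.2 = €15,137.41
|ΔTC| = |€17,239.93 − €15,137.41| = €2,102.51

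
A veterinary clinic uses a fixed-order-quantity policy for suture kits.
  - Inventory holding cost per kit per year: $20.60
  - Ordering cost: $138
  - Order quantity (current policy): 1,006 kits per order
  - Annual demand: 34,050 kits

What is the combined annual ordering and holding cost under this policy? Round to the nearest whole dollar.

$15,033

Orders/yr = 34,050/1,006 = 33.847; ordering cost = 33.847 × $138 = $4,670.87
Average inventory = 1,006/2 = 503; holding cost = 503 × $20.6 = $10,361.80
Total = $4,670.87 + $10,361.80 = $15,032.67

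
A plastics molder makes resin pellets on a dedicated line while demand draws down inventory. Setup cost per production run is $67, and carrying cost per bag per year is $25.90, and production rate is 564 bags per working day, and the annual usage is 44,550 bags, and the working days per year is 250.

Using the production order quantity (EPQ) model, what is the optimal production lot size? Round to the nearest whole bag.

580 bags

Daily demand d = 44,550/250 = 178.200; p = 564; 1 − d/p = 0.68404
EPQ = √(2DS / (H(1 − d/p)))
    = √(2 × 44,550 × 67 / (25.9 × 0.68404)) ≈ 580.48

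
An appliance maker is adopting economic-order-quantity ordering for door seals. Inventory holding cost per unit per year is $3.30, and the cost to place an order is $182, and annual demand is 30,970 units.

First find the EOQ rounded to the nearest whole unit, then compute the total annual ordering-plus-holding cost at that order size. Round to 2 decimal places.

$6,099.28

Q* = √(2·D·S / H) = √(2·30,970·182 / 3.3) = √3,416,084.8 ≈ 1,848.27 → Q = 1,848 units
Orders/yr = 30,970/1,848 = 16.759; ordering cost = 16.759 × $182 = $3,050.08
Average inventory = 1,848/2 = 924; holding cost = 924 × $3.3 = $3,049.20
Total = $3,050.08 + $3,049.20 = $6,099.28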